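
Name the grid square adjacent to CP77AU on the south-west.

Longitude subsquare a = 0; −1 → -1, wraps to 23 = x, carry into square.
Longitude square 7; −1 → 6.
Latitude subsquare u = 20; −1 → 19 = t.

CP67xt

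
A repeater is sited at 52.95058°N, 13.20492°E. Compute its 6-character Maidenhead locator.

JO62ow

Offset from 180°W / 90°S: lon 193.2049°, lat 142.9506°.
Field: lon ⌊193.2049/20⌋ = 9 → J; lat ⌊142.9506/10⌋ = 14 → O.
Square: lon ⌊13.2049/2⌋ = 6; lat ⌊2.9506/1⌋ = 2.
Subsquare: lon ⌊1.2049/0.0833333⌋ = 14 → o; lat ⌊0.9506/0.0416667⌋ = 22 → w.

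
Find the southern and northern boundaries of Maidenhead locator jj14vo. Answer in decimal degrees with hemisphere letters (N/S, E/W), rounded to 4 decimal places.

4.5833° N, 4.6250° N

Field J=9, J=9: +9·20° lon, +9·10° lat → SW at lon 0°, lat 0°.
Square 1, 4: +1·2° lon, +4·1° lat → SW at lon 2°, lat 4°.
Subsquare v=21, o=14: +21·0.0833333° lon, +14·0.0416667° lat → SW at lon 3.75°, lat 4.58333°.
Cell spans 0.0833333° lon × 0.0416667° lat.
south 4.5833° N, north 4.6250° N.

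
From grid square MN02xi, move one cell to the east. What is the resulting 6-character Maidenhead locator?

Longitude subsquare x = 23; +1 → 24, wraps to 0 = a, carry into square.
Longitude square 0; +1 → 1.
The latitude characters are unchanged.

MN12ai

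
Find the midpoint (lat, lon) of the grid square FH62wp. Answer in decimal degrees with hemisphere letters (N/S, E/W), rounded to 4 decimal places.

17.3542° S, 66.1250° W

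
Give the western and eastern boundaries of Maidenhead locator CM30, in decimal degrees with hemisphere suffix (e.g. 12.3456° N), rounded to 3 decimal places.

134.000° W, 132.000° W

Field C=2, M=12: +2·20° lon, +12·10° lat → SW at lon -140°, lat 30°.
Square 3, 0: +3·2° lon, +0·1° lat → SW at lon -134°, lat 30°.
Cell spans 2° lon × 1° lat.
west 134.000° W, east 132.000° W.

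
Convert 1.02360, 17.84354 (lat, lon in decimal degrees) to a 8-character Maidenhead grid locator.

JJ81wa15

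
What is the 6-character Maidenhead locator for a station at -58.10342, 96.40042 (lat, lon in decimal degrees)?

ND81ev

Shift to the Maidenhead origin (180°W, 90°S): lon 276.4004, lat 31.8966.
Field (20°×10°, letters A–R): 276.4004/20 → 13 → N, 31.8966/10 → 3 → D; chars ND.
Square (2°×1°, digits 0–9): 16.4004/2 → 8, 1.8966/1 → 1; chars 81.
Subsquare (5′×2.5′, letters a–x): 0.4004/0.0833333 → 4 → e, 0.8966/0.0416667 → 21 → v; chars ev.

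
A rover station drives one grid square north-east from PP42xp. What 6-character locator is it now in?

PP52aq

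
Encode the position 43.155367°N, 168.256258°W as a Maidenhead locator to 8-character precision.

Offset from 180°W / 90°S: lon 11.74374°, lat 133.15537°.
Field: lon ⌊11.74374/20⌋ = 0 → A; lat ⌊133.15537/10⌋ = 13 → N.
Square: lon ⌊11.74374/2⌋ = 5; lat ⌊3.15537/1⌋ = 3.
Subsquare: lon ⌊1.74374/0.0833333⌋ = 20 → u; lat ⌊0.15537/0.0416667⌋ = 3 → d.
Extended square: lon ⌊0.07708/0.00833333⌋ = 9; lat ⌊0.03037/0.00416667⌋ = 7.

AN53ud97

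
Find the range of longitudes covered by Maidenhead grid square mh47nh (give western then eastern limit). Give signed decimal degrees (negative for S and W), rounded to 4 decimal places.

69.0833, 69.1667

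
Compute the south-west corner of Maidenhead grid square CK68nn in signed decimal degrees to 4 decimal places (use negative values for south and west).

18.5417, -126.9167

Field C=2, K=10: +2·20° lon, +10·10° lat → SW at lon -140°, lat 10°.
Square 6, 8: +6·2° lon, +8·1° lat → SW at lon -128°, lat 18°.
Subsquare n=13, n=13: +13·0.0833333° lon, +13·0.0416667° lat → SW at lon -126.917°, lat 18.5417°.
latitude 18.5417, longitude -126.9167.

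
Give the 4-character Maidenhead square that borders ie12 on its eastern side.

Longitude square 1; +1 → 2.
The latitude characters are unchanged.

IE22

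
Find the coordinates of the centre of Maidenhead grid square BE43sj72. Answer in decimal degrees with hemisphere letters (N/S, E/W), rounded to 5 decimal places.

Field B=1, E=4: +1·20° lon, +4·10° lat → SW at lon -160°, lat -50°.
Square 4, 3: +4·2° lon, +3·1° lat → SW at lon -152°, lat -47°.
Subsquare s=18, j=9: +18·0.0833333° lon, +9·0.0416667° lat → SW at lon -150.5°, lat -46.625°.
Extended square 7, 2: +7·0.00833333° lon, +2·0.00416667° lat → SW at lon -150.442°, lat -46.6167°.
Cell spans 0.00833333° lon × 0.00416667° lat. Centre is SW corner plus half of each.
latitude 46.61458° S, longitude 150.43750° W.

46.61458° S, 150.43750° W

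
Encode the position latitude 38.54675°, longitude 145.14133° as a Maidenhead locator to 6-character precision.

Shift to the Maidenhead origin (180°W, 90°S): lon 325.1413, lat 128.5468.
Field (20°×10°, letters A–R): lon ⌊325.1413/20⌋ = 16 → Q; lat ⌊128.5468/10⌋ = 12 → M.
Square (2°×1°, digits 0–9): lon ⌊5.1413/2⌋ = 2; lat ⌊8.5468/1⌋ = 8.
Subsquare (5′×2.5′, letters a–x): lon ⌊1.1413/0.0833333⌋ = 13 → n; lat ⌊0.5468/0.0416667⌋ = 13 → n.

QM28nn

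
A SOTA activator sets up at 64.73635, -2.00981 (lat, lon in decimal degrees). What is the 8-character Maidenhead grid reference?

Shift to the Maidenhead origin (180°W, 90°S): lon 177.99019, lat 154.73635.
Field: lon ⌊177.99019/20⌋ = 8 → I; lat ⌊154.73635/10⌋ = 15 → P.
Square: lon ⌊17.99019/2⌋ = 8; lat ⌊4.73635/1⌋ = 4.
Subsquare: lon ⌊1.99019/0.0833333⌋ = 23 → x; lat ⌊0.73635/0.0416667⌋ = 17 → r.
Extended square: lon ⌊0.07352/0.00833333⌋ = 8; lat ⌊0.02802/0.00416667⌋ = 6.

IP84xr86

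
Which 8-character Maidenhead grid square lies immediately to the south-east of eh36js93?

EH36ks02

Longitude extended square 9; +1 → 10, wraps to 0, carry into subsquare.
Longitude subsquare j = 9; +1 → 10 = k.
Latitude extended square 3; −1 → 2.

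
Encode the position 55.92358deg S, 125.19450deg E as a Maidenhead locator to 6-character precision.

PD24ob

Add 180° to longitude and 90° to latitude: 305.1945, 34.0764.
Field: 305.1945/20 → 15 → P, 34.0764/10 → 3 → D; chars PD.
Square: 5.1945/2 → 2, 4.0764/1 → 4; chars 24.
Subsquare: 1.1945/0.0833333 → 14 → o, 0.0764/0.0416667 → 1 → b; chars ob.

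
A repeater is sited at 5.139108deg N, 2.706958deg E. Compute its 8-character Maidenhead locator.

Offset from 180°W / 90°S: lon 182.70696°, lat 95.13911°.
Field: 182.70696/20 → 9 → J, 95.13911/10 → 9 → J; chars JJ.
Square: 2.70696/2 → 1, 5.13911/1 → 5; chars 15.
Subsquare: 0.70696/0.0833333 → 8 → i, 0.13911/0.0416667 → 3 → d; chars id.
Extended square: 0.04029/0.00833333 → 4, 0.01411/0.00416667 → 3; chars 43.

JJ15id43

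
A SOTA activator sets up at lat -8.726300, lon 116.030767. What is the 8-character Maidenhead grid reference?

Shift to the Maidenhead origin (180°W, 90°S): lon 296.03077, lat 81.27370.
Field: lon ⌊296.03077/20⌋ = 14 → O; lat ⌊81.27370/10⌋ = 8 → I.
Square: lon ⌊16.03077/2⌋ = 8; lat ⌊1.27370/1⌋ = 1.
Subsquare: lon ⌊0.03077/0.0833333⌋ = 0 → a; lat ⌊0.27370/0.0416667⌋ = 6 → g.
Extended square: lon ⌊0.03077/0.00833333⌋ = 3; lat ⌊0.02370/0.00416667⌋ = 5.

OI81ag35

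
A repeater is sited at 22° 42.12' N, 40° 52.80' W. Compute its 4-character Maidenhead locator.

GL92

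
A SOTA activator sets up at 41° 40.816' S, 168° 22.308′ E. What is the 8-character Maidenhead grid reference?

Add 180° to longitude and 90° to latitude: 348.37180, 48.31973.
Field (20°×10°, letters A–R): 348.37180/20 → 17 → R, 48.31973/10 → 4 → E; chars RE.
Square (2°×1°, digits 0–9): 8.37180/2 → 4, 8.31973/1 → 8; chars 48.
Subsquare (5′×2.5′, letters a–x): 0.37180/0.0833333 → 4 → e, 0.31973/0.0416667 → 7 → h; chars eh.
Extended square (30″×15″, digits 0–9): 0.03847/0.00833333 → 4, 0.02807/0.00416667 → 6; chars 46.

RE48eh46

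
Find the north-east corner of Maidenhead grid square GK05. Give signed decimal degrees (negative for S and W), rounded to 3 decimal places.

Field G=6, K=10: +6·20° lon, +10·10° lat → SW at lon -60°, lat 10°.
Square 0, 5: +0·2° lon, +5·1° lat → SW at lon -60°, lat 15°.
Cell spans 2° lon × 1° lat. NE corner is SW corner plus one full cell.
latitude 16.000, longitude -58.000.

16.000, -58.000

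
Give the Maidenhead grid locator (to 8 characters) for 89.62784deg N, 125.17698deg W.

CR79jp80

Add 180° to longitude and 90° to latitude: 54.82302, 179.62784.
Field (20°×10°, letters A–R): 54.82302/20 → 2 → C, 179.62784/10 → 17 → R; chars CR.
Square (2°×1°, digits 0–9): 14.82302/2 → 7, 9.62784/1 → 9; chars 79.
Subsquare (5′×2.5′, letters a–x): 0.82302/0.0833333 → 9 → j, 0.62784/0.0416667 → 15 → p; chars jp.
Extended square (30″×15″, digits 0–9): 0.07302/0.00833333 → 8, 0.00284/0.00416667 → 0; chars 80.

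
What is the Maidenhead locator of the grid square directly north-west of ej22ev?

EJ22dw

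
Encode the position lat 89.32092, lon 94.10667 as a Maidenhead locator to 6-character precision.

Add 180° to longitude and 90° to latitude: 274.1067, 179.3209.
Field (20°×10°, letters A–R): lon ⌊274.1067/20⌋ = 13 → N; lat ⌊179.3209/10⌋ = 17 → R.
Square (2°×1°, digits 0–9): lon ⌊14.1067/2⌋ = 7; lat ⌊9.3209/1⌋ = 9.
Subsquare (5′×2.5′, letters a–x): lon ⌊0.1067/0.0833333⌋ = 1 → b; lat ⌊0.3209/0.0416667⌋ = 7 → h.

NR79bh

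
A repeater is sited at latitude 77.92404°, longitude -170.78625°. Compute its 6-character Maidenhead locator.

AQ47ow

Add 180° to longitude and 90° to latitude: 9.2138, 167.9240.
Field: lon ⌊9.2138/20⌋ = 0 → A; lat ⌊167.9240/10⌋ = 16 → Q.
Square: lon ⌊9.2138/2⌋ = 4; lat ⌊7.9240/1⌋ = 7.
Subsquare: lon ⌊1.2138/0.0833333⌋ = 14 → o; lat ⌊0.9240/0.0416667⌋ = 22 → w.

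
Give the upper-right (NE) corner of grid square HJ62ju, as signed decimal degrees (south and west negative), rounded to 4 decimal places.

2.8750, -27.1667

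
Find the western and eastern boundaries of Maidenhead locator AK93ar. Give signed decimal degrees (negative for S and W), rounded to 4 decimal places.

-162.0000, -161.9167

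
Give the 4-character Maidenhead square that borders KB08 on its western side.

Longitude square 0; −1 → -1, wraps to 9, carry into field.
Longitude field K = 10; −1 → 9 = J.
The latitude characters are unchanged.

JB98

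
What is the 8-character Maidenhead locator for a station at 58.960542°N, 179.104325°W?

AO08kx70

Add 180° to longitude and 90° to latitude: 0.89568, 148.96054.
Field: 0.89568/20 → 0 → A, 148.96054/10 → 14 → O; chars AO.
Square: 0.89568/2 → 0, 8.96054/1 → 8; chars 08.
Subsquare: 0.89568/0.0833333 → 10 → k, 0.96054/0.0416667 → 23 → x; chars kx.
Extended square: 0.06234/0.00833333 → 7, 0.00221/0.00416667 → 0; chars 70.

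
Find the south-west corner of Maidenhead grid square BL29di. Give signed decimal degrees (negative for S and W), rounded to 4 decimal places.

29.3333, -155.7500

Field B=1, L=11: +1·20° lon, +11·10° lat → SW at lon -160°, lat 20°.
Square 2, 9: +2·2° lon, +9·1° lat → SW at lon -156°, lat 29°.
Subsquare d=3, i=8: +3·0.0833333° lon, +8·0.0416667° lat → SW at lon -155.75°, lat 29.3333°.
latitude 29.3333, longitude -155.7500.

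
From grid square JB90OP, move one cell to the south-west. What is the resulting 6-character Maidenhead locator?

Longitude subsquare o = 14; −1 → 13 = n.
Latitude subsquare p = 15; −1 → 14 = o.

JB90no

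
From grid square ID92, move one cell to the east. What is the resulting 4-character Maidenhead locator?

JD02

Longitude square 9; +1 → 10, wraps to 0, carry into field.
Longitude field I = 8; +1 → 9 = J.
The latitude characters are unchanged.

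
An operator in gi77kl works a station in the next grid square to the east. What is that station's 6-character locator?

GI77ll

Longitude subsquare k = 10; +1 → 11 = l.
The latitude characters are unchanged.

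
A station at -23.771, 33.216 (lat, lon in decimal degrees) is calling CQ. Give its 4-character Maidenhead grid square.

Shift to the Maidenhead origin (180°W, 90°S): lon 213.22, lat 66.23.
Field: lon ⌊213.22/20⌋ = 10 → K; lat ⌊66.23/10⌋ = 6 → G.
Square: lon ⌊13.22/2⌋ = 6; lat ⌊6.23/1⌋ = 6.

KG66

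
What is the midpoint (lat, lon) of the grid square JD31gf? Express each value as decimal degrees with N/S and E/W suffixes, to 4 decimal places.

58.7708° S, 6.5417° E

Field J=9, D=3: +9·20° lon, +3·10° lat → SW at lon 0°, lat -60°.
Square 3, 1: +3·2° lon, +1·1° lat → SW at lon 6°, lat -59°.
Subsquare g=6, f=5: +6·0.0833333° lon, +5·0.0416667° lat → SW at lon 6.5°, lat -58.7917°.
Cell spans 0.0833333° lon × 0.0416667° lat. Centre is SW corner plus half of each.
latitude 58.7708° S, longitude 6.5417° E.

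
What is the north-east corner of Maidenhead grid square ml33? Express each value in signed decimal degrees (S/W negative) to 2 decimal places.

24.00, 68.00

Field M=12, L=11: +12·20° lon, +11·10° lat → SW at lon 60°, lat 20°.
Square 3, 3: +3·2° lon, +3·1° lat → SW at lon 66°, lat 23°.
Cell spans 2° lon × 1° lat. NE corner is SW corner plus one full cell.
latitude 24.00, longitude 68.00.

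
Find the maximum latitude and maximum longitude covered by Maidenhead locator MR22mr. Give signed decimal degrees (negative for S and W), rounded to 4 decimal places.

82.7500, 65.0833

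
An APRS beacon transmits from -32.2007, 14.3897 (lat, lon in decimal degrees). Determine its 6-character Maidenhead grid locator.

JF77et

Shift to the Maidenhead origin (180°W, 90°S): lon 194.3897, lat 57.7993.
Field: 194.3897/20 → 9 → J, 57.7993/10 → 5 → F; chars JF.
Square: 14.3897/2 → 7, 7.7993/1 → 7; chars 77.
Subsquare: 0.3897/0.0833333 → 4 → e, 0.7993/0.0416667 → 19 → t; chars et.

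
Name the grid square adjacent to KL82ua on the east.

KL82va

Longitude subsquare u = 20; +1 → 21 = v.
The latitude characters are unchanged.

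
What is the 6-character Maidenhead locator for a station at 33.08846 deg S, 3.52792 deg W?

IF86fv

Offset from 180°W / 90°S: lon 176.4721°, lat 56.9115°.
Field: 176.4721/20 → 8 → I, 56.9115/10 → 5 → F; chars IF.
Square: 16.4721/2 → 8, 6.9115/1 → 6; chars 86.
Subsquare: 0.4721/0.0833333 → 5 → f, 0.9115/0.0416667 → 21 → v; chars fv.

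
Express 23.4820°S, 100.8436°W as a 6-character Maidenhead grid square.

DG96nm

Shift to the Maidenhead origin (180°W, 90°S): lon 79.1564, lat 66.5180.
Field: lon ⌊79.1564/20⌋ = 3 → D; lat ⌊66.5180/10⌋ = 6 → G.
Square: lon ⌊19.1564/2⌋ = 9; lat ⌊6.5180/1⌋ = 6.
Subsquare: lon ⌊1.1564/0.0833333⌋ = 13 → n; lat ⌊0.5180/0.0416667⌋ = 12 → m.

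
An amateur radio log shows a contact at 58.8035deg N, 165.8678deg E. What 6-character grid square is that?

RO28wt

Add 180° to longitude and 90° to latitude: 345.8678, 148.8035.
Field (20°×10°, letters A–R): 345.8678/20 → 17 → R, 148.8035/10 → 14 → O; chars RO.
Square (2°×1°, digits 0–9): 5.8678/2 → 2, 8.8035/1 → 8; chars 28.
Subsquare (5′×2.5′, letters a–x): 1.8678/0.0833333 → 22 → w, 0.8035/0.0416667 → 19 → t; chars wt.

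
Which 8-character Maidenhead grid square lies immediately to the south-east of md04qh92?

MD04rh01

Longitude extended square 9; +1 → 10, wraps to 0, carry into subsquare.
Longitude subsquare q = 16; +1 → 17 = r.
Latitude extended square 2; −1 → 1.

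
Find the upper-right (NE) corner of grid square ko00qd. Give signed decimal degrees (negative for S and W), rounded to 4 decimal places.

50.1667, 21.4167

Field K=10, O=14: +10·20° lon, +14·10° lat → SW at lon 20°, lat 50°.
Square 0, 0: +0·2° lon, +0·1° lat → SW at lon 20°, lat 50°.
Subsquare q=16, d=3: +16·0.0833333° lon, +3·0.0416667° lat → SW at lon 21.3333°, lat 50.125°.
Cell spans 0.0833333° lon × 0.0416667° lat. NE corner is SW corner plus one full cell.
latitude 50.1667, longitude 21.4167.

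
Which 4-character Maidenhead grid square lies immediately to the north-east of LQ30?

LQ41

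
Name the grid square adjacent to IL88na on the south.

IL87nx

Latitude subsquare a = 0; −1 → -1, wraps to 23 = x, carry into square.
Latitude square 8; −1 → 7.
The longitude characters are unchanged.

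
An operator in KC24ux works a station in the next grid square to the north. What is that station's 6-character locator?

KC25ua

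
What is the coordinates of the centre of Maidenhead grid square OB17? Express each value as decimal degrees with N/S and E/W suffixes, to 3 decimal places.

72.500° S, 103.000° E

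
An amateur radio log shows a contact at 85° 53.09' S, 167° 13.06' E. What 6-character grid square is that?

RA34oc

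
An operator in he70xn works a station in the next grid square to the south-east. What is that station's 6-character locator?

Longitude subsquare x = 23; +1 → 24, wraps to 0 = a, carry into square.
Longitude square 7; +1 → 8.
Latitude subsquare n = 13; −1 → 12 = m.

HE80am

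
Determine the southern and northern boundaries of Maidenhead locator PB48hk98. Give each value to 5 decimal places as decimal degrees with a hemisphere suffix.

Field P=15, B=1: +15·20° lon, +1·10° lat → SW at lon 120°, lat -80°.
Square 4, 8: +4·2° lon, +8·1° lat → SW at lon 128°, lat -72°.
Subsquare h=7, k=10: +7·0.0833333° lon, +10·0.0416667° lat → SW at lon 128.583°, lat -71.5833°.
Extended square 9, 8: +9·0.00833333° lon, +8·0.00416667° lat → SW at lon 128.658°, lat -71.55°.
Cell spans 0.00833333° lon × 0.00416667° lat.
south 71.55000° S, north 71.54583° S.

71.55000° S, 71.54583° S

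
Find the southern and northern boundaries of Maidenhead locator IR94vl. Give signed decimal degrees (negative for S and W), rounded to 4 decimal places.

84.4583, 84.5000

Field I=8, R=17: +8·20° lon, +17·10° lat → SW at lon -20°, lat 80°.
Square 9, 4: +9·2° lon, +4·1° lat → SW at lon -2°, lat 84°.
Subsquare v=21, l=11: +21·0.0833333° lon, +11·0.0416667° lat → SW at lon -0.25°, lat 84.4583°.
Cell spans 0.0833333° lon × 0.0416667° lat.
south 84.4583, north 84.5000.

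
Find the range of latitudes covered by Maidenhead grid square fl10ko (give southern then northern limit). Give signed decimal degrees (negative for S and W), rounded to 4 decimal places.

20.5833, 20.6250

Field F=5, L=11: +5·20° lon, +11·10° lat → SW at lon -80°, lat 20°.
Square 1, 0: +1·2° lon, +0·1° lat → SW at lon -78°, lat 20°.
Subsquare k=10, o=14: +10·0.0833333° lon, +14·0.0416667° lat → SW at lon -77.1667°, lat 20.5833°.
Cell spans 0.0833333° lon × 0.0416667° lat.
south 20.5833, north 20.6250.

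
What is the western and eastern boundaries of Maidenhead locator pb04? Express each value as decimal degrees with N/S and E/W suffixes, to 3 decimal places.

Field P=15, B=1: +15·20° lon, +1·10° lat → SW at lon 120°, lat -80°.
Square 0, 4: +0·2° lon, +4·1° lat → SW at lon 120°, lat -76°.
Cell spans 2° lon × 1° lat.
west 120.000° E, east 122.000° E.

120.000° E, 122.000° E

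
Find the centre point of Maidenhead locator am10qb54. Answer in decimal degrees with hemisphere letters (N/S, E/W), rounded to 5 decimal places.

30.06042° N, 176.62083° W

Field A=0, M=12: +0·20° lon, +12·10° lat → SW at lon -180°, lat 30°.
Square 1, 0: +1·2° lon, +0·1° lat → SW at lon -178°, lat 30°.
Subsquare q=16, b=1: +16·0.0833333° lon, +1·0.0416667° lat → SW at lon -176.667°, lat 30.0417°.
Extended square 5, 4: +5·0.00833333° lon, +4·0.00416667° lat → SW at lon -176.625°, lat 30.0583°.
Cell spans 0.00833333° lon × 0.00416667° lat. Centre is SW corner plus half of each.
latitude 30.06042° N, longitude 176.62083° W.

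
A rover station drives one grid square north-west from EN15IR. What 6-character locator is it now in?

EN15hs

Longitude subsquare i = 8; −1 → 7 = h.
Latitude subsquare r = 17; +1 → 18 = s.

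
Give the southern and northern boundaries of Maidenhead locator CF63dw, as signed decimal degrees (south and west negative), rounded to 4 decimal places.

-36.0833, -36.0417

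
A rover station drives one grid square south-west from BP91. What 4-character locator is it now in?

Longitude square 9; −1 → 8.
Latitude square 1; −1 → 0.

BP80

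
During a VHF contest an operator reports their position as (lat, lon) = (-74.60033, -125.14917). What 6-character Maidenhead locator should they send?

Shift to the Maidenhead origin (180°W, 90°S): lon 54.8508, lat 15.3997.
Field: 54.8508/20 → 2 → C, 15.3997/10 → 1 → B; chars CB.
Square: 14.8508/2 → 7, 5.3997/1 → 5; chars 75.
Subsquare: 0.8508/0.0833333 → 10 → k, 0.3997/0.0416667 → 9 → j; chars kj.

CB75kj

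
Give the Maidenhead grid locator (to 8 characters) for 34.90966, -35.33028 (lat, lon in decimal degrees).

Add 180° to longitude and 90° to latitude: 144.66972, 124.90966.
Field (20°×10°, letters A–R): 144.66972/20 → 7 → H, 124.90966/10 → 12 → M; chars HM.
Square (2°×1°, digits 0–9): 4.66972/2 → 2, 4.90966/1 → 4; chars 24.
Subsquare (5′×2.5′, letters a–x): 0.66972/0.0833333 → 8 → i, 0.90966/0.0416667 → 21 → v; chars iv.
Extended square (30″×15″, digits 0–9): 0.00305/0.00833333 → 0, 0.03466/0.00416667 → 8; chars 08.

HM24iv08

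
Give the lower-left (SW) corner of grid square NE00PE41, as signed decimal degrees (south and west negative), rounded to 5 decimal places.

-49.82917, 81.28333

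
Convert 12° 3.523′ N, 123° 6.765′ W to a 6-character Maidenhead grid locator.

CK82kb

Offset from 180°W / 90°S: lon 56.8872°, lat 102.0587°.
Field: 56.8872/20 → 2 → C, 102.0587/10 → 10 → K; chars CK.
Square: 16.8872/2 → 8, 2.0587/1 → 2; chars 82.
Subsquare: 0.8872/0.0833333 → 10 → k, 0.0587/0.0416667 → 1 → b; chars kb.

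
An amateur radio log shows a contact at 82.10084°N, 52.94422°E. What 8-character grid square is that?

Add 180° to longitude and 90° to latitude: 232.94422, 172.10084.
Field: lon ⌊232.94422/20⌋ = 11 → L; lat ⌊172.10084/10⌋ = 17 → R.
Square: lon ⌊12.94422/2⌋ = 6; lat ⌊2.10084/1⌋ = 2.
Subsquare: lon ⌊0.94422/0.0833333⌋ = 11 → l; lat ⌊0.10084/0.0416667⌋ = 2 → c.
Extended square: lon ⌊0.02755/0.00833333⌋ = 3; lat ⌊0.01751/0.00416667⌋ = 4.

LR62lc34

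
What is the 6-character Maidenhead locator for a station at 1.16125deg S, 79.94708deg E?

MI98xu

Add 180° to longitude and 90° to latitude: 259.9471, 88.8388.
Field: 259.9471/20 → 12 → M, 88.8388/10 → 8 → I; chars MI.
Square: 19.9471/2 → 9, 8.8388/1 → 8; chars 98.
Subsquare: 1.9471/0.0833333 → 23 → x, 0.8388/0.0416667 → 20 → u; chars xu.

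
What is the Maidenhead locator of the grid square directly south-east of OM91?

PM00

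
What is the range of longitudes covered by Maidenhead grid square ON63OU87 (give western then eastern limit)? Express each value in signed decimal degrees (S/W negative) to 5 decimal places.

113.23333, 113.24167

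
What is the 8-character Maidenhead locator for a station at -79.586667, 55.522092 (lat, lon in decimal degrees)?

LB70sj29

Offset from 180°W / 90°S: lon 235.52209°, lat 10.41333°.
Field: lon ⌊235.52209/20⌋ = 11 → L; lat ⌊10.41333/10⌋ = 1 → B.
Square: lon ⌊15.52209/2⌋ = 7; lat ⌊0.41333/1⌋ = 0.
Subsquare: lon ⌊1.52209/0.0833333⌋ = 18 → s; lat ⌊0.41333/0.0416667⌋ = 9 → j.
Extended square: lon ⌊0.02209/0.00833333⌋ = 2; lat ⌊0.03833/0.00416667⌋ = 9.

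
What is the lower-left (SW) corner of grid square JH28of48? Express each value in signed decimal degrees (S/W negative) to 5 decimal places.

Field J=9, H=7: +9·20° lon, +7·10° lat → SW at lon 0°, lat -20°.
Square 2, 8: +2·2° lon, +8·1° lat → SW at lon 4°, lat -12°.
Subsquare o=14, f=5: +14·0.0833333° lon, +5·0.0416667° lat → SW at lon 5.16667°, lat -11.7917°.
Extended square 4, 8: +4·0.00833333° lon, +8·0.00416667° lat → SW at lon 5.2°, lat -11.7583°.
latitude -11.75833, longitude 5.20000.

-11.75833, 5.20000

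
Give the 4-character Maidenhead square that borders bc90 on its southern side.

Latitude square 0; −1 → -1, wraps to 9, carry into field.
Latitude field C = 2; −1 → 1 = B.
The longitude characters are unchanged.

BB99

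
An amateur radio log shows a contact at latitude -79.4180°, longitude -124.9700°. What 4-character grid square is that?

Add 180° to longitude and 90° to latitude: 55.03, 10.58.
Field (20°×10°, letters A–R): lon ⌊55.03/20⌋ = 2 → C; lat ⌊10.58/10⌋ = 1 → B.
Square (2°×1°, digits 0–9): lon ⌊15.03/2⌋ = 7; lat ⌊0.58/1⌋ = 0.

CB70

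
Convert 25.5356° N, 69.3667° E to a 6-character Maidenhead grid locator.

Offset from 180°W / 90°S: lon 249.3667°, lat 115.5356°.
Field: 249.3667/20 → 12 → M, 115.5356/10 → 11 → L; chars ML.
Square: 9.3667/2 → 4, 5.5356/1 → 5; chars 45.
Subsquare: 1.3667/0.0833333 → 16 → q, 0.5356/0.0416667 → 12 → m; chars qm.

ML45qm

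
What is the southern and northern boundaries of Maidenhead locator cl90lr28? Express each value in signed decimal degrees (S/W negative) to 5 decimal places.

20.74167, 20.74583

Field C=2, L=11: +2·20° lon, +11·10° lat → SW at lon -140°, lat 20°.
Square 9, 0: +9·2° lon, +0·1° lat → SW at lon -122°, lat 20°.
Subsquare l=11, r=17: +11·0.0833333° lon, +17·0.0416667° lat → SW at lon -121.083°, lat 20.7083°.
Extended square 2, 8: +2·0.00833333° lon, +8·0.00416667° lat → SW at lon -121.067°, lat 20.7417°.
Cell spans 0.00833333° lon × 0.00416667° lat.
south 20.74167, north 20.74583.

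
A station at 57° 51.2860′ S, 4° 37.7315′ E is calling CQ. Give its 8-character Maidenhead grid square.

JD22hd54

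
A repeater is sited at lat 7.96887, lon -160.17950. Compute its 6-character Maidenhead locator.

AJ97vx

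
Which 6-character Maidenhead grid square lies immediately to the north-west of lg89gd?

Longitude subsquare g = 6; −1 → 5 = f.
Latitude subsquare d = 3; +1 → 4 = e.

LG89fe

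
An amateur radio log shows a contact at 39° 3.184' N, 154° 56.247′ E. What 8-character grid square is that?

QM79lb22

Shift to the Maidenhead origin (180°W, 90°S): lon 334.93745, lat 129.05307.
Field (20°×10°, letters A–R): lon ⌊334.93745/20⌋ = 16 → Q; lat ⌊129.05307/10⌋ = 12 → M.
Square (2°×1°, digits 0–9): lon ⌊14.93745/2⌋ = 7; lat ⌊9.05307/1⌋ = 9.
Subsquare (5′×2.5′, letters a–x): lon ⌊0.93745/0.0833333⌋ = 11 → l; lat ⌊0.05307/0.0416667⌋ = 1 → b.
Extended square (30″×15″, digits 0–9): lon ⌊0.02078/0.00833333⌋ = 2; lat ⌊0.01140/0.00416667⌋ = 2.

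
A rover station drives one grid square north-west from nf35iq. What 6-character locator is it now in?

NF35hr

Longitude subsquare i = 8; −1 → 7 = h.
Latitude subsquare q = 16; +1 → 17 = r.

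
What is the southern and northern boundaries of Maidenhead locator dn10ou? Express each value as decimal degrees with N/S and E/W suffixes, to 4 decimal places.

Field D=3, N=13: +3·20° lon, +13·10° lat → SW at lon -120°, lat 40°.
Square 1, 0: +1·2° lon, +0·1° lat → SW at lon -118°, lat 40°.
Subsquare o=14, u=20: +14·0.0833333° lon, +20·0.0416667° lat → SW at lon -116.833°, lat 40.8333°.
Cell spans 0.0833333° lon × 0.0416667° lat.
south 40.8333° N, north 40.8750° N.

40.8333° N, 40.8750° N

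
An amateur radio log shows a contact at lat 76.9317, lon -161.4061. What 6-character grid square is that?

AQ96hw

Offset from 180°W / 90°S: lon 18.5939°, lat 166.9317°.
Field: lon ⌊18.5939/20⌋ = 0 → A; lat ⌊166.9317/10⌋ = 16 → Q.
Square: lon ⌊18.5939/2⌋ = 9; lat ⌊6.9317/1⌋ = 6.
Subsquare: lon ⌊0.5939/0.0833333⌋ = 7 → h; lat ⌊0.9317/0.0416667⌋ = 22 → w.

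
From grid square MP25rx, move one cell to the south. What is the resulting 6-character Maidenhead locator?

MP25rw

Latitude subsquare x = 23; −1 → 22 = w.
The longitude characters are unchanged.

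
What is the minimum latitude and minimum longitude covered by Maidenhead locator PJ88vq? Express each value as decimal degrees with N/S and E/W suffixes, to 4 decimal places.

Field P=15, J=9: +15·20° lon, +9·10° lat → SW at lon 120°, lat 0°.
Square 8, 8: +8·2° lon, +8·1° lat → SW at lon 136°, lat 8°.
Subsquare v=21, q=16: +21·0.0833333° lon, +16·0.0416667° lat → SW at lon 137.75°, lat 8.66667°.
latitude 8.6667° N, longitude 137.7500° E.

8.6667° N, 137.7500° E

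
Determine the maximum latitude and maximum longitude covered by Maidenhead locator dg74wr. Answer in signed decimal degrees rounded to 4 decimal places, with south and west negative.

-25.2500, -104.0833

Field D=3, G=6: +3·20° lon, +6·10° lat → SW at lon -120°, lat -30°.
Square 7, 4: +7·2° lon, +4·1° lat → SW at lon -106°, lat -26°.
Subsquare w=22, r=17: +22·0.0833333° lon, +17·0.0416667° lat → SW at lon -104.167°, lat -25.2917°.
Cell spans 0.0833333° lon × 0.0416667° lat. NE corner is SW corner plus one full cell.
latitude -25.2500, longitude -104.0833.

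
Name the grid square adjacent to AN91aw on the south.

AN91av

Latitude subsquare w = 22; −1 → 21 = v.
The longitude characters are unchanged.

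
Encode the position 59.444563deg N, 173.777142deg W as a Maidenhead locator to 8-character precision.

AO39ck66

Shift to the Maidenhead origin (180°W, 90°S): lon 6.22286, lat 149.44456.
Field (20°×10°, letters A–R): 6.22286/20 → 0 → A, 149.44456/10 → 14 → O; chars AO.
Square (2°×1°, digits 0–9): 6.22286/2 → 3, 9.44456/1 → 9; chars 39.
Subsquare (5′×2.5′, letters a–x): 0.22286/0.0833333 → 2 → c, 0.44456/0.0416667 → 10 → k; chars ck.
Extended square (30″×15″, digits 0–9): 0.05619/0.00833333 → 6, 0.02790/0.00416667 → 6; chars 66.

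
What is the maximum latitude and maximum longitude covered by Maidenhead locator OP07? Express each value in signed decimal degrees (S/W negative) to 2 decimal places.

Field O=14, P=15: +14·20° lon, +15·10° lat → SW at lon 100°, lat 60°.
Square 0, 7: +0·2° lon, +7·1° lat → SW at lon 100°, lat 67°.
Cell spans 2° lon × 1° lat. NE corner is SW corner plus one full cell.
latitude 68.00, longitude 102.00.

68.00, 102.00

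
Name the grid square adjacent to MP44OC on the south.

MP44ob

Latitude subsquare c = 2; −1 → 1 = b.
The longitude characters are unchanged.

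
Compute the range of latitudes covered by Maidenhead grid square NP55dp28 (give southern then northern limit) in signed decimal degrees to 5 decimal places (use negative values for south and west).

Field N=13, P=15: +13·20° lon, +15·10° lat → SW at lon 80°, lat 60°.
Square 5, 5: +5·2° lon, +5·1° lat → SW at lon 90°, lat 65°.
Subsquare d=3, p=15: +3·0.0833333° lon, +15·0.0416667° lat → SW at lon 90.25°, lat 65.625°.
Extended square 2, 8: +2·0.00833333° lon, +8·0.00416667° lat → SW at lon 90.2667°, lat 65.6583°.
Cell spans 0.00833333° lon × 0.00416667° lat.
south 65.65833, north 65.66250.

65.65833, 65.66250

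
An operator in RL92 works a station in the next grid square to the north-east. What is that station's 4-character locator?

AL03

Longitude square 9; +1 → 10, wraps to 0, carry into field.
Longitude field R = 17; +1 → 18, wraps to 0 = A, wrapping around the antimeridian.
Latitude square 2; +1 → 3.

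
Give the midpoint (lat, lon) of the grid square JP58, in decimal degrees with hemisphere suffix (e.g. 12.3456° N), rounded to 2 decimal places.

Field J=9, P=15: +9·20° lon, +15·10° lat → SW at lon 0°, lat 60°.
Square 5, 8: +5·2° lon, +8·1° lat → SW at lon 10°, lat 68°.
Cell spans 2° lon × 1° lat. Centre is SW corner plus half of each.
latitude 68.50° N, longitude 11.00° E.

68.50° N, 11.00° E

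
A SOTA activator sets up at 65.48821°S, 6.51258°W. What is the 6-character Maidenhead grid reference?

IC64rm

Shift to the Maidenhead origin (180°W, 90°S): lon 173.4874, lat 24.5118.
Field: lon ⌊173.4874/20⌋ = 8 → I; lat ⌊24.5118/10⌋ = 2 → C.
Square: lon ⌊13.4874/2⌋ = 6; lat ⌊4.5118/1⌋ = 4.
Subsquare: lon ⌊1.4874/0.0833333⌋ = 17 → r; lat ⌊0.5118/0.0416667⌋ = 12 → m.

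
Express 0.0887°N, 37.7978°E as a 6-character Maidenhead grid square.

KJ80vc

Offset from 180°W / 90°S: lon 217.7978°, lat 90.0887°.
Field: 217.7978/20 → 10 → K, 90.0887/10 → 9 → J; chars KJ.
Square: 17.7978/2 → 8, 0.0887/1 → 0; chars 80.
Subsquare: 1.7978/0.0833333 → 21 → v, 0.0887/0.0416667 → 2 → c; chars vc.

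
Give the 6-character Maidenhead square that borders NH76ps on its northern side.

NH76pt

Latitude subsquare s = 18; +1 → 19 = t.
The longitude characters are unchanged.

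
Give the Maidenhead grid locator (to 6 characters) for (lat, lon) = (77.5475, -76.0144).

Offset from 180°W / 90°S: lon 103.9856°, lat 167.5475°.
Field: lon ⌊103.9856/20⌋ = 5 → F; lat ⌊167.5475/10⌋ = 16 → Q.
Square: lon ⌊3.9856/2⌋ = 1; lat ⌊7.5475/1⌋ = 7.
Subsquare: lon ⌊1.9856/0.0833333⌋ = 23 → x; lat ⌊0.5475/0.0416667⌋ = 13 → n.

FQ17xn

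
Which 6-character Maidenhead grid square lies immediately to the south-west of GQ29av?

GQ19xu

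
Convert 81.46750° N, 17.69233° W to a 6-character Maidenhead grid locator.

Add 180° to longitude and 90° to latitude: 162.3077, 171.4675.
Field: lon ⌊162.3077/20⌋ = 8 → I; lat ⌊171.4675/10⌋ = 17 → R.
Square: lon ⌊2.3077/2⌋ = 1; lat ⌊1.4675/1⌋ = 1.
Subsquare: lon ⌊0.3077/0.0833333⌋ = 3 → d; lat ⌊0.4675/0.0416667⌋ = 11 → l.

IR11dl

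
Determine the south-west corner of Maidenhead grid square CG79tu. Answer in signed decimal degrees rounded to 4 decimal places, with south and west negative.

Field C=2, G=6: +2·20° lon, +6·10° lat → SW at lon -140°, lat -30°.
Square 7, 9: +7·2° lon, +9·1° lat → SW at lon -126°, lat -21°.
Subsquare t=19, u=20: +19·0.0833333° lon, +20·0.0416667° lat → SW at lon -124.417°, lat -20.1667°.
latitude -20.1667, longitude -124.4167.

-20.1667, -124.4167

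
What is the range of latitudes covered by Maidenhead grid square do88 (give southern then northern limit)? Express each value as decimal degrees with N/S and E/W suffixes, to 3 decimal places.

Field D=3, O=14: +3·20° lon, +14·10° lat → SW at lon -120°, lat 50°.
Square 8, 8: +8·2° lon, +8·1° lat → SW at lon -104°, lat 58°.
Cell spans 2° lon × 1° lat.
south 58.000° N, north 59.000° N.

58.000° N, 59.000° N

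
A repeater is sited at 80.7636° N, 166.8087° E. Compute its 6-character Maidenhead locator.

RR30js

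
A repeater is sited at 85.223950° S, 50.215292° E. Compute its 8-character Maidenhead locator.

LA54cs56

Shift to the Maidenhead origin (180°W, 90°S): lon 230.21529, lat 4.77605.
Field: 230.21529/20 → 11 → L, 4.77605/10 → 0 → A; chars LA.
Square: 10.21529/2 → 5, 4.77605/1 → 4; chars 54.
Subsquare: 0.21529/0.0833333 → 2 → c, 0.77605/0.0416667 → 18 → s; chars cs.
Extended square: 0.04863/0.00833333 → 5, 0.02605/0.00416667 → 6; chars 56.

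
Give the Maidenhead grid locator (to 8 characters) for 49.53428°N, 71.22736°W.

FN49jm28

Offset from 180°W / 90°S: lon 108.77264°, lat 139.53428°.
Field: 108.77264/20 → 5 → F, 139.53428/10 → 13 → N; chars FN.
Square: 8.77264/2 → 4, 9.53428/1 → 9; chars 49.
Subsquare: 0.77264/0.0833333 → 9 → j, 0.53428/0.0416667 → 12 → m; chars jm.
Extended square: 0.02264/0.00833333 → 2, 0.03428/0.00416667 → 8; chars 28.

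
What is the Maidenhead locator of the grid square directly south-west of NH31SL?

NH31rk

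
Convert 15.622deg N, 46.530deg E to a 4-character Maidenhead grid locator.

LK35

Offset from 180°W / 90°S: lon 226.53°, lat 105.62°.
Field: lon ⌊226.53/20⌋ = 11 → L; lat ⌊105.62/10⌋ = 10 → K.
Square: lon ⌊6.53/2⌋ = 3; lat ⌊5.62/1⌋ = 5.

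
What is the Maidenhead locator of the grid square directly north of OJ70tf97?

Latitude extended square 7; +1 → 8.
The longitude characters are unchanged.

OJ70tf98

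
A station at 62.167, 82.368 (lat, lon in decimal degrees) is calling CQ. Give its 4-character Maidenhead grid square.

NP12

Shift to the Maidenhead origin (180°W, 90°S): lon 262.37, lat 152.17.
Field: lon ⌊262.37/20⌋ = 13 → N; lat ⌊152.17/10⌋ = 15 → P.
Square: lon ⌊2.37/2⌋ = 1; lat ⌊2.17/1⌋ = 2.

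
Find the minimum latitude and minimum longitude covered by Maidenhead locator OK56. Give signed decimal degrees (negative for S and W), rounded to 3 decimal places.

16.000, 110.000

Field O=14, K=10: +14·20° lon, +10·10° lat → SW at lon 100°, lat 10°.
Square 5, 6: +5·2° lon, +6·1° lat → SW at lon 110°, lat 16°.
latitude 16.000, longitude 110.000.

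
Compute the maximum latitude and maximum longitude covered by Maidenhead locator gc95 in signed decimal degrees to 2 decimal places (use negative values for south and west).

-64.00, -40.00

Field G=6, C=2: +6·20° lon, +2·10° lat → SW at lon -60°, lat -70°.
Square 9, 5: +9·2° lon, +5·1° lat → SW at lon -42°, lat -65°.
Cell spans 2° lon × 1° lat. NE corner is SW corner plus one full cell.
latitude -64.00, longitude -40.00.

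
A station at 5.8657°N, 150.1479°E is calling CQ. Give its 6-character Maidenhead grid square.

QJ55bu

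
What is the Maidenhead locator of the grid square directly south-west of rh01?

QH90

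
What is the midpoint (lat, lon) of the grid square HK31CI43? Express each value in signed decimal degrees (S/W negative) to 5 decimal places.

11.34792, -33.79583

Field H=7, K=10: +7·20° lon, +10·10° lat → SW at lon -40°, lat 10°.
Square 3, 1: +3·2° lon, +1·1° lat → SW at lon -34°, lat 11°.
Subsquare c=2, i=8: +2·0.0833333° lon, +8·0.0416667° lat → SW at lon -33.8333°, lat 11.3333°.
Extended square 4, 3: +4·0.00833333° lon, +3·0.00416667° lat → SW at lon -33.8°, lat 11.3458°.
Cell spans 0.00833333° lon × 0.00416667° lat. Centre is SW corner plus half of each.
latitude 11.34792, longitude -33.79583.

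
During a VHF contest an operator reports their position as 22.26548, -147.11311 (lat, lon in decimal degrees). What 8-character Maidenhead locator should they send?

BL62kg63

Shift to the Maidenhead origin (180°W, 90°S): lon 32.88689, lat 112.26548.
Field: 32.88689/20 → 1 → B, 112.26548/10 → 11 → L; chars BL.
Square: 12.88689/2 → 6, 2.26548/1 → 2; chars 62.
Subsquare: 0.88689/0.0833333 → 10 → k, 0.26548/0.0416667 → 6 → g; chars kg.
Extended square: 0.05356/0.00833333 → 6, 0.01548/0.00416667 → 3; chars 63.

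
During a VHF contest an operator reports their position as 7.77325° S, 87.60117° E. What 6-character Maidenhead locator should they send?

NI32tf

Offset from 180°W / 90°S: lon 267.6012°, lat 82.2267°.
Field: lon ⌊267.6012/20⌋ = 13 → N; lat ⌊82.2267/10⌋ = 8 → I.
Square: lon ⌊7.6012/2⌋ = 3; lat ⌊2.2267/1⌋ = 2.
Subsquare: lon ⌊1.6012/0.0833333⌋ = 19 → t; lat ⌊0.2267/0.0416667⌋ = 5 → f.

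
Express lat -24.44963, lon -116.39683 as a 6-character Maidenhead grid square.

DG15tn

Offset from 180°W / 90°S: lon 63.6032°, lat 65.5504°.
Field: lon ⌊63.6032/20⌋ = 3 → D; lat ⌊65.5504/10⌋ = 6 → G.
Square: lon ⌊3.6032/2⌋ = 1; lat ⌊5.5504/1⌋ = 5.
Subsquare: lon ⌊1.6032/0.0833333⌋ = 19 → t; lat ⌊0.5504/0.0416667⌋ = 13 → n.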